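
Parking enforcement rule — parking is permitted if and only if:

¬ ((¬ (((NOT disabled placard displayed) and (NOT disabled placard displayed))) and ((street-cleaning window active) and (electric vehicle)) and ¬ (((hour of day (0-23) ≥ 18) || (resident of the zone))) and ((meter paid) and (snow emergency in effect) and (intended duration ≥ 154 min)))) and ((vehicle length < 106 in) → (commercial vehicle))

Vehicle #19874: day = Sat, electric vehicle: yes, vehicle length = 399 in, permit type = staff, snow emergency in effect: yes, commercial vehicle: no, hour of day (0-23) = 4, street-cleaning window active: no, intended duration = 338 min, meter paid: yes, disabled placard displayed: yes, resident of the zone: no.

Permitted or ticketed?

Atomic conditions:
  NOT disabled placard displayed: yes → false
  street-cleaning window active: no → false
  electric vehicle: yes → true
  hour of day (0-23) ≥ 18: 4 ≥ 18 is false
  resident of the zone: no → false
  meter paid: yes → true
  snow emergency in effect: yes → true
  intended duration ≥ 154 min: 338 ≥ 154 is true
  vehicle length < 106 in: 399 < 106 is false
  commercial vehicle: no → false
Combine:
[1.1.1.1] false AND false = false
[1.1.1] NOT false = true
[1.1.2] false AND true = false
[1.1.3.1] false OR false = false
[1.1.3] NOT false = true
[1.1.4] true AND true AND true = true
[1.1] true AND false AND true AND true = false
[1] NOT false = true
[2] false → false (antecedent false ⇒ implication holds) = true
[root] true AND true = true
Overall: true → permitted

Permitted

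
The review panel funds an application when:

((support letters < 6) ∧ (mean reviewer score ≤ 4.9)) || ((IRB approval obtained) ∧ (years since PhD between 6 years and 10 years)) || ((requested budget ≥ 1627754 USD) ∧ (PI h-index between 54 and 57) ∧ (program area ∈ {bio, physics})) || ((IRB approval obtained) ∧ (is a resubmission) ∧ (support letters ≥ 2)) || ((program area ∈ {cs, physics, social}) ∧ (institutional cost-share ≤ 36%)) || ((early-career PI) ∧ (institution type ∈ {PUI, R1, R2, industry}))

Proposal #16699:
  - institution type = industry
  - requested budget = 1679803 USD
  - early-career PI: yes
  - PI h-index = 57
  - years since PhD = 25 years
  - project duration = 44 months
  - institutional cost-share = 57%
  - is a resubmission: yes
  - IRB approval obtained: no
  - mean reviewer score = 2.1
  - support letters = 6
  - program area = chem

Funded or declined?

Atomic conditions:
  support letters < 6: 6 < 6 is false
  mean reviewer score ≤ 4.9: 2.1 ≤ 4.9 is true
  IRB approval obtained: no → false
  years since PhD between 6 years and 10 years: 25 in [6, 10] is false
  requested budget ≥ 1627754 USD: 1679803 ≥ 1627754 is true
  PI h-index between 54 and 57: 57 in [54, 57] is true
  program area ∈ {bio, physics}: chem is not in the set → false
  is a resubmission: yes → true
  support letters ≥ 2: 6 ≥ 2 is true
  program area ∈ {cs, physics, social}: chem is not in the set → false
  institutional cost-share ≤ 36%: 57 ≤ 36 is false
  early-career PI: yes → true
  institution type ∈ {PUI, R1, R2, industry}: industry is in the set → true
Combine:
[1] false AND true = false
[2] false AND false = false
[3] true AND true AND false = false
[4] false AND true AND true = false
[5] false AND false = false
[6] true AND true = true
[root] false OR false OR false OR false OR false OR true = true
Overall: true → funded

Funded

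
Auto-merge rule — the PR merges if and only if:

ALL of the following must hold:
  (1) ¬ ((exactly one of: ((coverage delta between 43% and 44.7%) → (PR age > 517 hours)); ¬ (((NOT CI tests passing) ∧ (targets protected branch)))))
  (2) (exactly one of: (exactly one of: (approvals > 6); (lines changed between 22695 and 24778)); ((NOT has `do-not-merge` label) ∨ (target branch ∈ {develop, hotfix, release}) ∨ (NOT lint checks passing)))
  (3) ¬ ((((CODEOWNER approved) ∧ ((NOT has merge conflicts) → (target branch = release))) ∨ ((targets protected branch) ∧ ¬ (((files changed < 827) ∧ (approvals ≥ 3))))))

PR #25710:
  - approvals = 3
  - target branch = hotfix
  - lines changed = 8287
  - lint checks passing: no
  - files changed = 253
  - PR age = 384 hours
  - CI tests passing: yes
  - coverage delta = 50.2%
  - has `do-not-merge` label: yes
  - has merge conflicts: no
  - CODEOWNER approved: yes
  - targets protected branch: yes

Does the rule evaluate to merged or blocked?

Atomic conditions:
  coverage delta between 43% and 44.7%: 50.2 in [43, 44.7] is false
  PR age > 517 hours: 384 > 517 is false
  NOT CI tests passing: yes → false
  targets protected branch: yes → true
  approvals > 6: 3 > 6 is false
  lines changed between 22695 and 24778: 8287 in [22695, 24778] is false
  NOT has `do-not-merge` label: yes → false
  target branch ∈ {develop, hotfix, release}: hotfix is in the set → true
  NOT lint checks passing: no → true
  CODEOWNER approved: yes → true
  NOT has merge conflicts: no → true
  target branch = release: hotfix == release is false
  files changed < 827: 253 < 827 is true
  approvals ≥ 3: 3 ≥ 3 is true
Combine:
[1.1.1] false → false (antecedent false ⇒ implication holds) = true
[1.1.2.1] false AND true = false
[1.1.2] NOT false = true
[1.1] exactly-one(true, true) = false
[1] NOT false = true
[2.1] exactly-one(false, false) = false
[2.2] false OR true OR true = true
[2] exactly-one(false, true) = true
[3.1.1.2] true → false = false
[3.1.1] true AND false = false
[3.1.2.2.1] true AND true = true
[3.1.2.2] NOT true = false
[3.1.2] true AND false = false
[3.1] false OR false = false
[3] NOT false = true
[root] true AND true AND true = true
Overall: true → merged

Merged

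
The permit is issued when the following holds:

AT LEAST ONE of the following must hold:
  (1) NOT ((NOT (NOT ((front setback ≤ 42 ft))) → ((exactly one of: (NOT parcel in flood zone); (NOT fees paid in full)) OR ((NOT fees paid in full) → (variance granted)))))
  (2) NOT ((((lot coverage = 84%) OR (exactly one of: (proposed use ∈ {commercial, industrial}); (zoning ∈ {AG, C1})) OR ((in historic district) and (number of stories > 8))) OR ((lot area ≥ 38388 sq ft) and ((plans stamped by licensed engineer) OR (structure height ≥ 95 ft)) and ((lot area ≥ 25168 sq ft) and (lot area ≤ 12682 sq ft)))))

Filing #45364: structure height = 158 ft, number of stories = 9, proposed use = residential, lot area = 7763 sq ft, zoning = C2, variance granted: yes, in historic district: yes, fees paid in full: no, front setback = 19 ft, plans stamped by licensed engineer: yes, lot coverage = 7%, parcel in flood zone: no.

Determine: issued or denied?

Denied

Atomic conditions:
  front setback ≤ 42 ft: 19 ≤ 42 is true
  NOT parcel in flood zone: no → true
  NOT fees paid in full: no → true
  variance granted: yes → true
  lot coverage = 84%: 7 == 84 is false
  proposed use ∈ {commercial, industrial}: residential is not in the set → false
  zoning ∈ {AG, C1}: C2 is not in the set → false
  in historic district: yes → true
  number of stories > 8: 9 > 8 is true
  lot area ≥ 38388 sq ft: 7763 ≥ 38388 is false
  plans stamped by licensed engineer: yes → true
  structure height ≥ 95 ft: 158 ≥ 95 is true
  lot area ≥ 25168 sq ft: 7763 ≥ 25168 is false
  lot area ≤ 12682 sq ft: 7763 ≤ 12682 is true
Combine:
[1.1.1.1] NOT true = false
[1.1.1] NOT false = true
[1.1.2.1] exactly-one(true, true) = false
[1.1.2.2] true → true = true
[1.1.2] false OR true = true
[1.1] true → true = true
[1] NOT true = false
[2.1.1.2] exactly-one(false, false) = false
[2.1.1.3] true AND true = true
[2.1.1] false OR false OR true = true
[2.1.2.2] true OR true = true
[2.1.2.3] false AND true = false
[2.1.2] false AND true AND false = false
[2.1] true OR false = true
[2] NOT true = false
[root] false OR false = false
Overall: false → denied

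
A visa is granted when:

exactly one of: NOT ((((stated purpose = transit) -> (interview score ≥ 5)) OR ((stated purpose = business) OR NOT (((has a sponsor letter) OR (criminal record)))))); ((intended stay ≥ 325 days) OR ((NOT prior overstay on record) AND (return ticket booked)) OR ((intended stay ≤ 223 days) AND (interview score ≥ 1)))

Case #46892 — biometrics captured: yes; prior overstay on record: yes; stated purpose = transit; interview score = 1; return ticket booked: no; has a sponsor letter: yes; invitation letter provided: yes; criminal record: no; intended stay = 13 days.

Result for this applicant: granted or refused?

Atomic conditions:
  stated purpose = transit: transit == transit is true
  interview score ≥ 5: 1 ≥ 5 is false
  stated purpose = business: transit == business is false
  has a sponsor letter: yes → true
  criminal record: no → false
  intended stay ≥ 325 days: 13 ≥ 325 is false
  NOT prior overstay on record: yes → false
  return ticket booked: no → false
  intended stay ≤ 223 days: 13 ≤ 223 is true
  interview score ≥ 1: 1 ≥ 1 is true
Combine:
[1.1.1] true → false = false
[1.1.2.2.1] true OR false = true
[1.1.2.2] NOT true = false
[1.1.2] false OR false = false
[1.1] false OR false = false
[1] NOT false = true
[2.2] false AND false = false
[2.3] true AND true = true
[2] false OR false OR true = true
[root] exactly-one(true, true) = false
Overall: false → refused

Refused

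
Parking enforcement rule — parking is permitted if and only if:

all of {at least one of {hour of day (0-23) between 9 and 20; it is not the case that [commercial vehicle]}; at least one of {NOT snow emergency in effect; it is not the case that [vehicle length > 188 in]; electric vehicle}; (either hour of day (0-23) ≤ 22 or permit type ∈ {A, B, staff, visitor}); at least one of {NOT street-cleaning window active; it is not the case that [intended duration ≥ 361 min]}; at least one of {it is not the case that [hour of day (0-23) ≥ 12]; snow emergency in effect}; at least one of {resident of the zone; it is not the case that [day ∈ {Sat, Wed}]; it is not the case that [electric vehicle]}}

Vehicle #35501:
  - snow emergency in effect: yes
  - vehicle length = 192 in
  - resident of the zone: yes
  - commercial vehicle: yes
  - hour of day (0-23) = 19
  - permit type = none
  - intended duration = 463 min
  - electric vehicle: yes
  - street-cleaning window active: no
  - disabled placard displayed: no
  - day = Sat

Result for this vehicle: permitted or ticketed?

Atomic conditions:
  hour of day (0-23) between 9 and 20: 19 in [9, 20] is true
  commercial vehicle: yes → true
  NOT snow emergency in effect: yes → false
  vehicle length > 188 in: 192 > 188 is true
  electric vehicle: yes → true
  hour of day (0-23) ≤ 22: 19 ≤ 22 is true
  permit type ∈ {A, B, staff, visitor}: none is not in the set → false
  NOT street-cleaning window active: no → true
  intended duration ≥ 361 min: 463 ≥ 361 is true
  hour of day (0-23) ≥ 12: 19 ≥ 12 is true
  snow emergency in effect: yes → true
  resident of the zone: yes → true
  day ∈ {Sat, Wed}: Sat is in the set → true
Combine:
[1.2] NOT true = false
[1] true OR false = true
[2.2] NOT true = false
[2] false OR false OR true = true
[3] true OR false = true
[4.2] NOT true = false
[4] true OR false = true
[5.1] NOT true = false
[5] false OR true = true
[6.2] NOT true = false
[6.3] NOT true = false
[6] true OR false OR false = true
[root] true AND true AND true AND true AND true AND true = true
Overall: true → permitted

Permitted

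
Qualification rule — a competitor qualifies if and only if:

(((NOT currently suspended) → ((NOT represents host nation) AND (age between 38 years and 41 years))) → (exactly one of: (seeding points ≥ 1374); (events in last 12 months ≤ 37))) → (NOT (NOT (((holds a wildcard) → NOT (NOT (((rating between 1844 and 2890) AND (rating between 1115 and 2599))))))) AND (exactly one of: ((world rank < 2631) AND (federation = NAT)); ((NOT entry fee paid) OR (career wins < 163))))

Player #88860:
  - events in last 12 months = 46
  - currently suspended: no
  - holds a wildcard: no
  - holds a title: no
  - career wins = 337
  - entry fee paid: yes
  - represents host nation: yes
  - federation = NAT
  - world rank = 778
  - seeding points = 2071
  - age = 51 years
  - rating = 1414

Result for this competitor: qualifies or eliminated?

Atomic conditions:
  NOT currently suspended: no → true
  NOT represents host nation: yes → false
  age between 38 years and 41 years: 51 in [38, 41] is false
  seeding points ≥ 1374: 2071 ≥ 1374 is true
  events in last 12 months ≤ 37: 46 ≤ 37 is false
  holds a wildcard: no → false
  rating between 1844 and 2890: 1414 in [1844, 2890] is false
  rating between 1115 and 2599: 1414 in [1115, 2599] is true
  world rank < 2631: 778 < 2631 is true
  federation = NAT: NAT == NAT is true
  NOT entry fee paid: yes → false
  career wins < 163: 337 < 163 is false
Combine:
[1.1.2] false AND false = false
[1.1] true → false = false
[1.2] exactly-one(true, false) = true
[1] false → true (antecedent false ⇒ implication holds) = true
[2.1.1.1.2.1.1] false AND true = false
[2.1.1.1.2.1] NOT false = true
[2.1.1.1.2] NOT true = false
[2.1.1.1] false → false (antecedent false ⇒ implication holds) = true
[2.1.1] NOT true = false
[2.1] NOT false = true
[2.2.1] true AND true = true
[2.2.2] false OR false = false
[2.2] exactly-one(true, false) = true
[2] true AND true = true
[root] true → true = true
Overall: true → qualifies

Qualifies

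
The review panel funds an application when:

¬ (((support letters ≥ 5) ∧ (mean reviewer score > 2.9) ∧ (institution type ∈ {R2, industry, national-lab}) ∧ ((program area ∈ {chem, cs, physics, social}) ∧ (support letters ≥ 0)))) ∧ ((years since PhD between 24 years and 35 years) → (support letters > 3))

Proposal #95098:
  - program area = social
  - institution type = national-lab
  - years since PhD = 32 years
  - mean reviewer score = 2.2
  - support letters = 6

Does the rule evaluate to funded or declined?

Funded

Atomic conditions:
  support letters ≥ 5: 6 ≥ 5 is true
  mean reviewer score > 2.9: 2.2 > 2.9 is false
  institution type ∈ {R2, industry, national-lab}: national-lab is in the set → true
  program area ∈ {chem, cs, physics, social}: social is in the set → true
  support letters ≥ 0: 6 ≥ 0 is true
  years since PhD between 24 years and 35 years: 32 in [24, 35] is true
  support letters > 3: 6 > 3 is true
Combine:
[1.1.4] true AND true = true
[1.1] true AND false AND true AND true = false
[1] NOT false = true
[2] true → true = true
[root] true AND true = true
Overall: true → funded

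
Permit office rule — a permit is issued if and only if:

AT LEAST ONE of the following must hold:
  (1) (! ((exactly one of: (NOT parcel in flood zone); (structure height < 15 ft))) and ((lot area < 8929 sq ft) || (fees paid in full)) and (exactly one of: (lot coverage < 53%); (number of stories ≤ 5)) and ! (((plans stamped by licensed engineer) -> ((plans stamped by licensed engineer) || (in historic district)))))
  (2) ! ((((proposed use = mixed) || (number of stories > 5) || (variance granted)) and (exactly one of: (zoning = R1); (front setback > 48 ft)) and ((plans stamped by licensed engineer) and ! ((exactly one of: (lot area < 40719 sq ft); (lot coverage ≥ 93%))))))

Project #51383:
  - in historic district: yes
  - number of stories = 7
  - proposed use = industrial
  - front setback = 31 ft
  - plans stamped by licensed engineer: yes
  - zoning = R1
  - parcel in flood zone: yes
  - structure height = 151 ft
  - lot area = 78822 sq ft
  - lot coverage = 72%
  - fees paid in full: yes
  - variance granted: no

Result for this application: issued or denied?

Denied

Atomic conditions:
  NOT parcel in flood zone: yes → false
  structure height < 15 ft: 151 < 15 is false
  lot area < 8929 sq ft: 78822 < 8929 is false
  fees paid in full: yes → true
  lot coverage < 53%: 72 < 53 is false
  number of stories ≤ 5: 7 ≤ 5 is false
  plans stamped by licensed engineer: yes → true
  in historic district: yes → true
  proposed use = mixed: industrial == mixed is false
  number of stories > 5: 7 > 5 is true
  variance granted: no → false
  zoning = R1: R1 == R1 is true
  front setback > 48 ft: 31 > 48 is false
  lot area < 40719 sq ft: 78822 < 40719 is false
  lot coverage ≥ 93%: 72 ≥ 93 is false
Combine:
[1.1.1] exactly-one(false, false) = false
[1.1] NOT false = true
[1.2] false OR true = true
[1.3] exactly-one(false, false) = false
[1.4.1.2] true OR true = true
[1.4.1] true → true = true
[1.4] NOT true = false
[1] true AND true AND false AND false = false
[2.1.1] false OR true OR false = true
[2.1.2] exactly-one(true, false) = true
[2.1.3.2.1] exactly-one(false, false) = false
[2.1.3.2] NOT false = true
[2.1.3] true AND true = true
[2.1] true AND true AND true = true
[2] NOT true = false
[root] false OR false = false
Overall: false → denied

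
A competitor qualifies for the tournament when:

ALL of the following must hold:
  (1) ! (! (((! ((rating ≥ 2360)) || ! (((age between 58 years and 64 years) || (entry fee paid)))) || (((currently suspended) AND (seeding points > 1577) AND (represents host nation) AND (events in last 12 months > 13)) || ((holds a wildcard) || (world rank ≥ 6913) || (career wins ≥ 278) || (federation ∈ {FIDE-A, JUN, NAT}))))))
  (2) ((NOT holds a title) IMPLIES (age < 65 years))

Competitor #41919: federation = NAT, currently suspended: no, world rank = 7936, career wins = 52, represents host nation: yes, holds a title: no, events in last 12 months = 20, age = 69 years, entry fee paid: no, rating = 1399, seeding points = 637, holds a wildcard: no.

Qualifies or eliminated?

Atomic conditions:
  rating ≥ 2360: 1399 ≥ 2360 is false
  age between 58 years and 64 years: 69 in [58, 64] is false
  entry fee paid: no → false
  currently suspended: no → false
  seeding points > 1577: 637 > 1577 is false
  represents host nation: yes → true
  events in last 12 months > 13: 20 > 13 is true
  holds a wildcard: no → false
  world rank ≥ 6913: 7936 ≥ 6913 is true
  career wins ≥ 278: 52 ≥ 278 is false
  federation ∈ {FIDE-A, JUN, NAT}: NAT is in the set → true
  NOT holds a title: no → true
  age < 65 years: 69 < 65 is false
Combine:
[1.1.1.1.1] NOT false = true
[1.1.1.1.2.1] false OR false = false
[1.1.1.1.2] NOT false = true
[1.1.1.1] true OR true = true
[1.1.1.2.1] false AND false AND true AND true = false
[1.1.1.2.2] false OR true OR false OR true = true
[1.1.1.2] false OR true = true
[1.1.1] true OR true = true
[1.1] NOT true = false
[1] NOT false = true
[2] true → false = false
[root] true AND false = false
Overall: false → eliminated

Eliminated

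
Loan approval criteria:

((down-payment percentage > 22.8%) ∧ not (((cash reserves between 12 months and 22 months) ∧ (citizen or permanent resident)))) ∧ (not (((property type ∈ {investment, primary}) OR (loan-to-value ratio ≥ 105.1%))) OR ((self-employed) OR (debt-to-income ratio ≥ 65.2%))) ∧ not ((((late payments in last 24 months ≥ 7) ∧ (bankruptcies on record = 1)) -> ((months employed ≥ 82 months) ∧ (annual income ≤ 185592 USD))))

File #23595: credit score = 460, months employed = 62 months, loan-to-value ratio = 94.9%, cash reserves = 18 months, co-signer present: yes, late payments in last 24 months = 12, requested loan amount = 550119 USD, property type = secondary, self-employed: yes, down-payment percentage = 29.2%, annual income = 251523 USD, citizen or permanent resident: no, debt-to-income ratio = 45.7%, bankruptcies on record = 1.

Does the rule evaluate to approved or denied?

Approved

Atomic conditions:
  down-payment percentage > 22.8%: 29.2 > 22.8 is true
  cash reserves between 12 months and 22 months: 18 in [12, 22] is true
  citizen or permanent resident: no → false
  property type ∈ {investment, primary}: secondary is not in the set → false
  loan-to-value ratio ≥ 105.1%: 94.9 ≥ 105.1 is false
  self-employed: yes → true
  debt-to-income ratio ≥ 65.2%: 45.7 ≥ 65.2 is false
  late payments in last 24 months ≥ 7: 12 ≥ 7 is true
  bankruptcies on record = 1: 1 == 1 is true
  months employed ≥ 82 months: 62 ≥ 82 is false
  annual income ≤ 185592 USD: 251523 ≤ 185592 is false
Combine:
[1.2.1] true AND false = false
[1.2] NOT false = true
[1] true AND true = true
[2.1.1] false OR false = false
[2.1] NOT false = true
[2.2] true OR false = true
[2] true OR true = true
[3.1.1] true AND true = true
[3.1.2] false AND false = false
[3.1] true → false = false
[3] NOT false = true
[root] true AND true AND true = true
Overall: true → approved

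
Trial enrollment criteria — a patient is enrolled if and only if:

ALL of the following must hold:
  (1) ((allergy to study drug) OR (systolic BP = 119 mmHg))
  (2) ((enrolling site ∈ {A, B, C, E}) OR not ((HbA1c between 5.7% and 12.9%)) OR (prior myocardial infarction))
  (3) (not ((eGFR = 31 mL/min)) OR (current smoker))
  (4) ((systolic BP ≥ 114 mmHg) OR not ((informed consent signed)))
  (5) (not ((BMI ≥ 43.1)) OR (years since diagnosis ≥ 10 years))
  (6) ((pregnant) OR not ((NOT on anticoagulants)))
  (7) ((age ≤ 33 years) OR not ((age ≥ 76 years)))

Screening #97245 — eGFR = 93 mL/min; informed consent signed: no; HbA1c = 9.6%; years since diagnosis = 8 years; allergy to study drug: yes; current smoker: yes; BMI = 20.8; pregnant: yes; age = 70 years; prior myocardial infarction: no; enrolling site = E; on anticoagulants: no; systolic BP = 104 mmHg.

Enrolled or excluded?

Enrolled

Atomic conditions:
  allergy to study drug: yes → true
  systolic BP = 119 mmHg: 104 == 119 is false
  enrolling site ∈ {A, B, C, E}: E is in the set → true
  HbA1c between 5.7% and 12.9%: 9.6 in [5.7, 12.9] is true
  prior myocardial infarction: no → false
  eGFR = 31 mL/min: 93 == 31 is false
  current smoker: yes → true
  systolic BP ≥ 114 mmHg: 104 ≥ 114 is false
  informed consent signed: no → false
  BMI ≥ 43.1: 20.8 ≥ 43.1 is false
  years since diagnosis ≥ 10 years: 8 ≥ 10 is false
  pregnant: yes → true
  NOT on anticoagulants: no → true
  age ≤ 33 years: 70 ≤ 33 is false
  age ≥ 76 years: 70 ≥ 76 is false
Combine:
[1] true OR false = true
[2.2] NOT true = false
[2] true OR false OR false = true
[3.1] NOT false = true
[3] true OR true = true
[4.2] NOT false = true
[4] false OR true = true
[5.1] NOT false = true
[5] true OR false = true
[6.2] NOT true = false
[6] true OR false = true
[7.2] NOT false = true
[7] false OR true = true
[root] true AND true AND true AND true AND true AND true AND true = true
Overall: true → enrolled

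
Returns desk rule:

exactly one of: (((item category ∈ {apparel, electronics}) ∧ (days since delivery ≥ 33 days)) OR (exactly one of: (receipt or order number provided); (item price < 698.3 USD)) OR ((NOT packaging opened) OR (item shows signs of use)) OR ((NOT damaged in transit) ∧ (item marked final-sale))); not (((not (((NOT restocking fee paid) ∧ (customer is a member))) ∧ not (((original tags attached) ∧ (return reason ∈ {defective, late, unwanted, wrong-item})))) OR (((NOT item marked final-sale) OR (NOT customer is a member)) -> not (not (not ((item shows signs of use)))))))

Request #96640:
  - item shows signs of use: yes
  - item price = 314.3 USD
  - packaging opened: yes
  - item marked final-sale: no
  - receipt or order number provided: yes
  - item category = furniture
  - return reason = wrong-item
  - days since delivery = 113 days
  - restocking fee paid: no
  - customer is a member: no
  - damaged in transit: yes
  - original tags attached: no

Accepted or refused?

Atomic conditions:
  item category ∈ {apparel, electronics}: furniture is not in the set → false
  days since delivery ≥ 33 days: 113 ≥ 33 is true
  receipt or order number provided: yes → true
  item price < 698.3 USD: 314.3 < 698.3 is true
  NOT packaging opened: yes → false
  item shows signs of use: yes → true
  NOT damaged in transit: yes → false
  item marked final-sale: no → false
  NOT restocking fee paid: no → true
  customer is a member: no → false
  original tags attached: no → false
  return reason ∈ {defective, late, unwanted, wrong-item}: wrong-item is in the set → true
  NOT item marked final-sale: no → true
  NOT customer is a member: no → true
Combine:
[1.1] false AND true = false
[1.2] exactly-one(true, true) = false
[1.3] false OR true = true
[1.4] false AND false = false
[1] false OR false OR true OR false = true
[2.1.1.1.1] true AND false = false
[2.1.1.1] NOT false = true
[2.1.1.2.1] false AND true = false
[2.1.1.2] NOT false = true
[2.1.1] true AND true = true
[2.1.2.1] true OR true = true
[2.1.2.2.1.1] NOT true = false
[2.1.2.2.1] NOT false = true
[2.1.2.2] NOT true = false
[2.1.2] true → false = false
[2.1] true OR false = true
[2] NOT true = false
[root] exactly-one(true, false) = true
Overall: true → accepted

Accepted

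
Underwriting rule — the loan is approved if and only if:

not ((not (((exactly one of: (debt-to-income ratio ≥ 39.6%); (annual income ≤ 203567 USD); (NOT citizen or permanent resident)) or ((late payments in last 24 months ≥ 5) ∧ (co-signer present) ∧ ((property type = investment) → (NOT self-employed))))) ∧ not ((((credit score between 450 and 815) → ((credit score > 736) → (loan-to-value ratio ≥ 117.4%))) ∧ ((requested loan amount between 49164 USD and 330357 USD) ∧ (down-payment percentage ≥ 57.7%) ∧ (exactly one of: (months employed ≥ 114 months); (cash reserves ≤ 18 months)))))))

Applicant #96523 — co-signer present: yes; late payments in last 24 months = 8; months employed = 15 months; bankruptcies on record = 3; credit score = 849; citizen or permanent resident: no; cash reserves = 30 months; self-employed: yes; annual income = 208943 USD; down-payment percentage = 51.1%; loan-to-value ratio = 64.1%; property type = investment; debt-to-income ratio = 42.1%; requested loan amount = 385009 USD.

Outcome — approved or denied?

Denied

Atomic conditions:
  debt-to-income ratio ≥ 39.6%: 42.1 ≥ 39.6 is true
  annual income ≤ 203567 USD: 208943 ≤ 203567 is false
  NOT citizen or permanent resident: no → true
  late payments in last 24 months ≥ 5: 8 ≥ 5 is true
  co-signer present: yes → true
  property type = investment: investment == investment is true
  NOT self-employed: yes → false
  credit score between 450 and 815: 849 in [450, 815] is false
  credit score > 736: 849 > 736 is true
  loan-to-value ratio ≥ 117.4%: 64.1 ≥ 117.4 is false
  requested loan amount between 49164 USD and 330357 USD: 385009 in [49164, 330357] is false
  down-payment percentage ≥ 57.7%: 51.1 ≥ 57.7 is false
  months employed ≥ 114 months: 15 ≥ 114 is false
  cash reserves ≤ 18 months: 30 ≤ 18 is false
Combine:
[1.1.1.1] exactly-one(true, false, true) = false
[1.1.1.2.3] true → false = false
[1.1.1.2] true AND true AND false = false
[1.1.1] false OR false = false
[1.1] NOT false = true
[1.2.1.1.2] true → false = false
[1.2.1.1] false → false (antecedent false ⇒ implication holds) = true
[1.2.1.2.3] exactly-one(false, false) = false
[1.2.1.2] false AND false AND false = false
[1.2.1] true AND false = false
[1.2] NOT false = true
[1] true AND true = true
[root] NOT true = false
Overall: false → denied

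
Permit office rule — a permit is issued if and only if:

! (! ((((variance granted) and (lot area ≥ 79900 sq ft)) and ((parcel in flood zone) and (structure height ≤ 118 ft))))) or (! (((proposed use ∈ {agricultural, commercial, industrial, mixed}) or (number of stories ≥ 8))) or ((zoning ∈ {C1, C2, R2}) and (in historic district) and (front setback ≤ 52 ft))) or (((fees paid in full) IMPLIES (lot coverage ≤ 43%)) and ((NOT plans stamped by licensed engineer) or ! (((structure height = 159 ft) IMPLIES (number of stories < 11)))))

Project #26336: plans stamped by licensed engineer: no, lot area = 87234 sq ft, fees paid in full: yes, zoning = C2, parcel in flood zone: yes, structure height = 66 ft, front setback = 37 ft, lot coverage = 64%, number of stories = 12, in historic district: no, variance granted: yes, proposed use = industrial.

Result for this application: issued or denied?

Issued

Atomic conditions:
  variance granted: yes → true
  lot area ≥ 79900 sq ft: 87234 ≥ 79900 is true
  parcel in flood zone: yes → true
  structure height ≤ 118 ft: 66 ≤ 118 is true
  proposed use ∈ {agricultural, commercial, industrial, mixed}: industrial is in the set → true
  number of stories ≥ 8: 12 ≥ 8 is true
  zoning ∈ {C1, C2, R2}: C2 is in the set → true
  in historic district: no → false
  front setback ≤ 52 ft: 37 ≤ 52 is true
  fees paid in full: yes → true
  lot coverage ≤ 43%: 64 ≤ 43 is false
  NOT plans stamped by licensed engineer: no → true
  structure height = 159 ft: 66 == 159 is false
  number of stories < 11: 12 < 11 is false
Combine:
[1.1.1.1] true AND true = true
[1.1.1.2] true AND true = true
[1.1.1] true AND true = true
[1.1] NOT true = false
[1] NOT false = true
[2.1.1] true OR true = true
[2.1] NOT true = false
[2.2] true AND false AND true = false
[2] false OR false = false
[3.1] true → false = false
[3.2.2.1] false → false (antecedent false ⇒ implication holds) = true
[3.2.2] NOT true = false
[3.2] true OR false = true
[3] false AND true = false
[root] true OR false OR false = true
Overall: true → issued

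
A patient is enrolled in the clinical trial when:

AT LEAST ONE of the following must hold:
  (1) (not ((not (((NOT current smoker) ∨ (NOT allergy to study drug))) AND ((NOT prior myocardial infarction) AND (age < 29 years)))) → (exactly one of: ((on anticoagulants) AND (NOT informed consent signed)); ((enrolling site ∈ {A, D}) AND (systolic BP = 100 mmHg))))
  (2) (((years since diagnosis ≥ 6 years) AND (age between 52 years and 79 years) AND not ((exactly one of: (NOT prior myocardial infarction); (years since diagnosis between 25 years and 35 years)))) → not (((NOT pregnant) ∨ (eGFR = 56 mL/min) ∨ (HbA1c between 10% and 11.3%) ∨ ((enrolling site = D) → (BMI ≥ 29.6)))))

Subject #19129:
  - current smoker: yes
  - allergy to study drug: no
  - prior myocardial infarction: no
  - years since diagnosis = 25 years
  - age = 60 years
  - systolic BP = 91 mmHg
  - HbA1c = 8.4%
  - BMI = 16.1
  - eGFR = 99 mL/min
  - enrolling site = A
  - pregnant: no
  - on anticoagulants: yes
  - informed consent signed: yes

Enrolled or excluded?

Atomic conditions:
  NOT current smoker: yes → false
  NOT allergy to study drug: no → true
  NOT prior myocardial infarction: no → true
  age < 29 years: 60 < 29 is false
  on anticoagulants: yes → true
  NOT informed consent signed: yes → false
  enrolling site ∈ {A, D}: A is in the set → true
  systolic BP = 100 mmHg: 91 == 100 is false
  years since diagnosis ≥ 6 years: 25 ≥ 6 is true
  age between 52 years and 79 years: 60 in [52, 79] is true
  years since diagnosis between 25 years and 35 years: 25 in [25, 35] is true
  NOT pregnant: no → true
  eGFR = 56 mL/min: 99 == 56 is false
  HbA1c between 10% and 11.3%: 8.4 in [10, 11.3] is false
  enrolling site = D: A == D is false
  BMI ≥ 29.6: 16.1 ≥ 29.6 is false
Combine:
[1.1.1.1.1] false OR true = true
[1.1.1.1] NOT true = false
[1.1.1.2] true AND false = false
[1.1.1] false AND false = false
[1.1] NOT false = true
[1.2.1] true AND false = false
[1.2.2] true AND false = false
[1.2] exactly-one(false, false) = false
[1] true → false = false
[2.1.3.1] exactly-one(true, true) = false
[2.1.3] NOT false = true
[2.1] true AND true AND true = true
[2.2.1.4] false → false (antecedent false ⇒ implication holds) = true
[2.2.1] true OR false OR false OR true = true
[2.2] NOT true = false
[2] true → false = false
[root] false OR false = false
Overall: false → excluded

Excluded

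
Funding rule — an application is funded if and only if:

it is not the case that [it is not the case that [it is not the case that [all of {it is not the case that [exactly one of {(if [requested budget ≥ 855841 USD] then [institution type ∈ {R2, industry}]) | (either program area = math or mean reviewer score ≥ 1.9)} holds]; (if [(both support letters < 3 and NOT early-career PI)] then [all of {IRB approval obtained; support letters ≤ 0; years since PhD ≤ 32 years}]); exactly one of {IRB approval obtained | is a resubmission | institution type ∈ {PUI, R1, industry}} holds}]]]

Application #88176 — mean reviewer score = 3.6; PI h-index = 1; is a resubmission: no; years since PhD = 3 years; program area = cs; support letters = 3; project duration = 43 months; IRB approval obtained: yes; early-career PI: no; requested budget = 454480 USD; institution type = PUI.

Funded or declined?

Funded

Atomic conditions:
  requested budget ≥ 855841 USD: 454480 ≥ 855841 is false
  institution type ∈ {R2, industry}: PUI is not in the set → false
  program area = math: cs == math is false
  mean reviewer score ≥ 1.9: 3.6 ≥ 1.9 is true
  support letters < 3: 3 < 3 is false
  NOT early-career PI: no → true
  IRB approval obtained: yes → true
  support letters ≤ 0: 3 ≤ 0 is false
  years since PhD ≤ 32 years: 3 ≤ 32 is true
  is a resubmission: no → false
  institution type ∈ {PUI, R1, industry}: PUI is in the set → true
Combine:
[1.1.1.1.1.1] false → false (antecedent false ⇒ implication holds) = true
[1.1.1.1.1.2] false OR true = true
[1.1.1.1.1] exactly-one(true, true) = false
[1.1.1.1] NOT false = true
[1.1.1.2.1] false AND true = false
[1.1.1.2.2] true AND false AND true = false
[1.1.1.2] false → false (antecedent false ⇒ implication holds) = true
[1.1.1.3] exactly-one(true, false, true) = false
[1.1.1] true AND true AND false = false
[1.1] NOT false = true
[1] NOT true = false
[root] NOT false = true
Overall: true → funded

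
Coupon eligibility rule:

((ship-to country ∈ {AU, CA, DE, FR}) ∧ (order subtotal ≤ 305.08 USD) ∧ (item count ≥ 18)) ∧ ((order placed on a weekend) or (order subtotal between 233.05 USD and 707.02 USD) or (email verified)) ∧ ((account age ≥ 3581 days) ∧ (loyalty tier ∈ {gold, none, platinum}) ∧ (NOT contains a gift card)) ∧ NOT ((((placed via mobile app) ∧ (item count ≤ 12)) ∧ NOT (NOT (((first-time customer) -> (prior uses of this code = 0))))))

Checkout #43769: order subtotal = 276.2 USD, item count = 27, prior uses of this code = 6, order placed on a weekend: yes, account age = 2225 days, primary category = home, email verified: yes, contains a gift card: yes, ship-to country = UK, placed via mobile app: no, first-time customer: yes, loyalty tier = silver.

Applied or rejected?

Rejected

Atomic conditions:
  ship-to country ∈ {AU, CA, DE, FR}: UK is not in the set → false
  order subtotal ≤ 305.08 USD: 276.2 ≤ 305.08 is true
  item count ≥ 18: 27 ≥ 18 is true
  order placed on a weekend: yes → true
  order subtotal between 233.05 USD and 707.02 USD: 276.2 in [233.05, 707.02] is true
  email verified: yes → true
  account age ≥ 3581 days: 2225 ≥ 3581 is false
  loyalty tier ∈ {gold, none, platinum}: silver is not in the set → false
  NOT contains a gift card: yes → false
  placed via mobile app: no → false
  item count ≤ 12: 27 ≤ 12 is false
  first-time customer: yes → true
  prior uses of this code = 0: 6 == 0 is false
Combine:
[1] false AND true AND true = false
[2] true OR true OR true = true
[3] false AND false AND false = false
[4.1.1] false AND false = false
[4.1.2.1.1] true → false = false
[4.1.2.1] NOT false = true
[4.1.2] NOT true = false
[4.1] false AND false = false
[4] NOT false = true
[root] false AND true AND false AND true = false
Overall: false → rejected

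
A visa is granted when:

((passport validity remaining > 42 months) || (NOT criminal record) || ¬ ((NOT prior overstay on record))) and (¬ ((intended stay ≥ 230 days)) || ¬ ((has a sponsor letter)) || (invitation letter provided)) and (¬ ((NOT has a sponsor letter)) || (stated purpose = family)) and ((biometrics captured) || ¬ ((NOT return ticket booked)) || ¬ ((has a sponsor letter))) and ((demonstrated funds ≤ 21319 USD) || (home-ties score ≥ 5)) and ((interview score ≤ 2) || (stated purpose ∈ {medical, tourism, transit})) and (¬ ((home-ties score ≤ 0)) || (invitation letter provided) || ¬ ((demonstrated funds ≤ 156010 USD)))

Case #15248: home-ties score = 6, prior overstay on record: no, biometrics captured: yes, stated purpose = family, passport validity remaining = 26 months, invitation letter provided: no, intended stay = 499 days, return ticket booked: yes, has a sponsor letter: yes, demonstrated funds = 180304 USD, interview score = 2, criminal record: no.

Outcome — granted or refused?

Atomic conditions:
  passport validity remaining > 42 months: 26 > 42 is false
  NOT criminal record: no → true
  NOT prior overstay on record: no → true
  intended stay ≥ 230 days: 499 ≥ 230 is true
  has a sponsor letter: yes → true
  invitation letter provided: no → false
  NOT has a sponsor letter: yes → false
  stated purpose = family: family == family is true
  biometrics captured: yes → true
  NOT return ticket booked: yes → false
  demonstrated funds ≤ 21319 USD: 180304 ≤ 21319 is false
  home-ties score ≥ 5: 6 ≥ 5 is true
  interview score ≤ 2: 2 ≤ 2 is true
  stated purpose ∈ {medical, tourism, transit}: family is not in the set → false
  home-ties score ≤ 0: 6 ≤ 0 is false
  demonstrated funds ≤ 156010 USD: 180304 ≤ 156010 is false
Combine:
[1.3] NOT true = false
[1] false OR true OR false = true
[2.1] NOT true = false
[2.2] NOT true = false
[2] false OR false OR false = false
[3.1] NOT false = true
[3] true OR true = true
[4.2] NOT false = true
[4.3] NOT true = false
[4] true OR true OR false = true
[5] false OR true = true
[6] true OR false = true
[7.1] NOT false = true
[7.3] NOT false = true
[7] true OR false OR true = true
[root] true AND false AND true AND true AND true AND true AND true = false
Overall: false → refused

Refused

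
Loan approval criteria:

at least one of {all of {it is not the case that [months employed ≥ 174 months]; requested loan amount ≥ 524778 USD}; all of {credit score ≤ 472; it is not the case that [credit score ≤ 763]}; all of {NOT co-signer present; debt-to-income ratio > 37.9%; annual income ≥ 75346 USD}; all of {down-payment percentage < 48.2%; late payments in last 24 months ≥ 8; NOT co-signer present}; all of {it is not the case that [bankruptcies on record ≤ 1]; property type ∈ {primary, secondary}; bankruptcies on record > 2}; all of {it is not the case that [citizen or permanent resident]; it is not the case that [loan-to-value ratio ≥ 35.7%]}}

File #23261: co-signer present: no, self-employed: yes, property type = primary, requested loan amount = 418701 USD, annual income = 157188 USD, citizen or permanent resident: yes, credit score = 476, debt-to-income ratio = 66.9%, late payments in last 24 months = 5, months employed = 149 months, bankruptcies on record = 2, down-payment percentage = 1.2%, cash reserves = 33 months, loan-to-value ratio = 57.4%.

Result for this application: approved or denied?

Approved

Atomic conditions:
  months employed ≥ 174 months: 149 ≥ 174 is false
  requested loan amount ≥ 524778 USD: 418701 ≥ 524778 is false
  credit score ≤ 472: 476 ≤ 472 is false
  credit score ≤ 763: 476 ≤ 763 is true
  NOT co-signer present: no → true
  debt-to-income ratio > 37.9%: 66.9 > 37.9 is true
  annual income ≥ 75346 USD: 157188 ≥ 75346 is true
  down-payment percentage < 48.2%: 1.2 < 48.2 is true
  late payments in last 24 months ≥ 8: 5 ≥ 8 is false
  bankruptcies on record ≤ 1: 2 ≤ 1 is false
  property type ∈ {primary, secondary}: primary is in the set → true
  bankruptcies on record > 2: 2 > 2 is false
  citizen or permanent resident: yes → true
  loan-to-value ratio ≥ 35.7%: 57.4 ≥ 35.7 is true
Combine:
[1.1] NOT false = true
[1] true AND false = false
[2.2] NOT true = false
[2] false AND false = false
[3] true AND true AND true = true
[4] true AND false AND true = false
[5.1] NOT false = true
[5] true AND true AND false = false
[6.1] NOT true = false
[6.2] NOT true = false
[6] false AND false = false
[root] false OR false OR true OR false OR false OR false = true
Overall: true → approved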